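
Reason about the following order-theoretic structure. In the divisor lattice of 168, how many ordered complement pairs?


Complement pair (a,b): a meet b = bottom, a join b = top.
Here: gcd(a,b)=1 and lcm(a,b)=168, i.e. a*b=168 with a,b coprime.
Pairs found: (1,168), (3,56), (7,24), (8,21), ... (4 more)
Total ordered pairs: 8


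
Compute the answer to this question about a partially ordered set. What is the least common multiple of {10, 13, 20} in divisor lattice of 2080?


In a divisor lattice, join = lcm (least common multiple).
Compute lcm iteratively: start with first element, then lcm(current, next).
Elements: [10, 13, 20]
lcm(10,13) = 130
lcm(130,20) = 260
Final lcm = 260


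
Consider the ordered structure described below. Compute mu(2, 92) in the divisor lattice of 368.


In a divisor lattice, mu(a,b) = mu(b/a) where mu is the classical Mobius function.
b/a = 92/2 = 46
Prime factorization of 46: primes [2, 23]
46 is squarefree with 2 prime factor(s), so mu(46) = (-1)^2 = 1


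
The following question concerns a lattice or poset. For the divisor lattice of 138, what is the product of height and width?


Height = length of longest chain minus 1; width = size of largest antichain.
A maximum chain: 1 | 23 | 69 | 138  (height 3).
A maximum antichain: {2, 3, 23}  (width 3).
Product = 3 * 3 = 9


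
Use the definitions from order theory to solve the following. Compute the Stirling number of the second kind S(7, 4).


S(n,k) = k*S(n-1,k) + S(n-1,k-1).
S(6,4) = 65, S(6,3) = 90
S(7,4) = 4*65 + 90 = 260 + 90
S(7,4) = 350


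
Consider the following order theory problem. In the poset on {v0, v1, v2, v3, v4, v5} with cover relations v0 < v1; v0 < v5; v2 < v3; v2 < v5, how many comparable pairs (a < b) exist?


A comparable pair {a,b} has a < b or b < a in the order.
Count unordered pairs where one element is strictly below the other.
Examples: {v0,v1}, {v0,v5}, {v2,v3}, {v2,v5}
Total comparable pairs: 4


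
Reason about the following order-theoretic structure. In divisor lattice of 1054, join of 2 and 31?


In a divisor lattice, join = lcm (least common multiple).
gcd(2,31) = 1
lcm(2,31) = 2*31/gcd = 62/1 = 62


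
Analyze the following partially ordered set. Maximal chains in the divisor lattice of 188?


A maximal chain goes from the minimum element to a maximal element via cover relations.
Counting all min-to-max paths in the cover graph.
Total maximal chains: 3


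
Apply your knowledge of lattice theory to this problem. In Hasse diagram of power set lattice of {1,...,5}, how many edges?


A cover relation a -< b holds when a < b with no c strictly between.
Cover relations:
  {} -< {1}
  {} -< {2}
  {} -< {3}
  {} -< {4}
  {} -< {5}
  {1} -< {1,2}
  {1} -< {1,3}
  {1} -< {1,4}
  ...72 more
Total: 80


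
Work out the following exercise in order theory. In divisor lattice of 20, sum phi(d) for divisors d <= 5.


Divisors of 20 up to 5: [1, 2, 4, 5]
phi values: [1, 1, 2, 4]
Sum = 8


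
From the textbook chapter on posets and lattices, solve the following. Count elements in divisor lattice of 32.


Divisors of 32: [1, 2, 4, 8, 16, 32]
Count: 6


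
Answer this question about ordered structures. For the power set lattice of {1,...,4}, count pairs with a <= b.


The order relation is {(a,b) : a <= b}, reflexive so it includes (a,a).
Examples: ({},{}), ({},{1,2}), ({},{1,2,3}), ({},{1,2,3,4}), ({},{1,2,4}), ...
Total ordered pairs: 81


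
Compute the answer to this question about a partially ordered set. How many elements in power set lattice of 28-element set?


Power set = 2^n.
2^28 = 268435456


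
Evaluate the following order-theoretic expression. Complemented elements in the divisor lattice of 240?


An element a is complemented if some b has a meet b = bottom, a join b = top.
a is complemented iff gcd(a, n/a)=1, i.e. a is a unitary divisor of 240.
Complemented elements: 1, 3, 5, 15, 16, 48, ... (2 more)
Count: 8


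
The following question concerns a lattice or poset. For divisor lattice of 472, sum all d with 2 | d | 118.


Interval [2,118] in divisors of 472: [2, 118]
Sum = 120


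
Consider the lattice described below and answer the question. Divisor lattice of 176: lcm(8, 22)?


Join=lcm.
gcd(8,22)=2
lcm=88


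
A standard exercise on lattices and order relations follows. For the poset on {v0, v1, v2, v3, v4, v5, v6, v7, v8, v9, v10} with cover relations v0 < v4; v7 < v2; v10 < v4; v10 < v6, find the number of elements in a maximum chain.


A chain is a totally ordered subset; we count the number of elements in a maximum chain.
Compute, for each element x, the size of the longest chain ending at x:
  v0: 1
  v1: 1
  v3: 1
  v5: 1
  v7: 1
  v8: 1
  ...
A maximum chain: v7 < v2
Number of elements in the longest chain: 2


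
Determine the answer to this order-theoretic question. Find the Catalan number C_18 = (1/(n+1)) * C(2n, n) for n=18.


C(n) = C(2n, n) / (n+1).
C(36, 18) = 9075135300
C(18) = 9075135300 / 19 = 477638700


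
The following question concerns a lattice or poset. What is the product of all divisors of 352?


Divisors of 352: [1, 2, 4, 8, 11, 16, 22, 32, 44, 88, 176, 352]
Product = n^(d(n)/2) = 352^(12/2)
Product = 1902199139467264


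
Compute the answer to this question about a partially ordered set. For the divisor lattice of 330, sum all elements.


sigma(n) = sum of divisors.
Divisors of 330: [1, 2, 3, 5, 6, 10, 11, 15, 22, 30, 33, 55, 66, 110, 165, 330]
Sum = 864


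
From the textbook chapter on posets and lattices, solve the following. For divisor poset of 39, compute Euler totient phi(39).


phi(n) = n * prod_{p|n} (1 - 1/p).
Prime divisors of 39: [3, 13]
phi(39) = 39 * (1 - 1/3) * (1 - 1/13)
phi(39) = 24


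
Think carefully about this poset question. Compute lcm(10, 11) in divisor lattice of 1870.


In a divisor lattice, join = lcm (least common multiple).
gcd(10,11) = 1
lcm(10,11) = 10*11/gcd = 110/1 = 110


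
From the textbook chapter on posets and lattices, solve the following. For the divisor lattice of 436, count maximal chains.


A maximal chain goes from the minimum element to a maximal element via cover relations.
Counting all min-to-max paths in the cover graph.
Total maximal chains: 3


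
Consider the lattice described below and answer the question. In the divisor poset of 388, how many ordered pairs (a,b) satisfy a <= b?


The order relation is {(a,b) : a <= b}, reflexive so it includes (a,a).
Examples: (1,1), (1,194), (1,2), (1,388), (1,4), ...
Total ordered pairs: 18


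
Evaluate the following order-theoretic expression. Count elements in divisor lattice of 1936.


Divisors of 1936: [1, 2, 4, 8, 11, 16, 22, 44, 88, 121, 176, 242, 484, 968, 1936]
Count: 15


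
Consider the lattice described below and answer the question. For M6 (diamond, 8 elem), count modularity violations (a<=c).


Modular law: if a <= c then a v (b ^ c) = (a v b) ^ c.
Check all triples (a,b,c) with a <= c among 8 elements.
This lattice is modular (diamonds M_m and their chain-products are modular).
Total violating triples: 0


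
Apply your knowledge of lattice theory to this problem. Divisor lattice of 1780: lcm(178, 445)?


Join=lcm.
gcd(178,445)=89
lcm=890


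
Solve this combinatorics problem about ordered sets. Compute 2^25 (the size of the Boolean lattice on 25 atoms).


Power set = 2^n.
2^25 = 33554432


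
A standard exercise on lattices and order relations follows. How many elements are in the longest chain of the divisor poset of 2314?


A chain is a totally ordered subset; we count the number of elements in a maximum chain.
Compute, for each element x, the size of the longest chain ending at x:
  1: 1
  2: 2
  13: 2
  89: 2
  26: 3
  178: 3
  ...
A maximum chain: 1 < 2 < 26 < 2314
Number of elements in the longest chain: 4


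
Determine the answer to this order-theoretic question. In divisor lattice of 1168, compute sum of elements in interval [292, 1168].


Interval [292,1168] in divisors of 1168: [292, 584, 1168]
Sum = 2044


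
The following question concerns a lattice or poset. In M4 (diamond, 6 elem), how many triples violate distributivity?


Distributive law: a ^ (b v c) = (a ^ b) v (a ^ c).
Check all 6^3 = 216 ordered triples (a,b,c).
  e.g. a=a1, b=a2, c=a3: lhs=a1 != rhs=0
  e.g. a=a1, b=a2, c=a4: lhs=a1 != rhs=0
Total violating triples: 24


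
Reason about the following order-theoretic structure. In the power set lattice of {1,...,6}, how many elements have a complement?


An element a is complemented if some b has a meet b = bottom, a join b = top.
every subset A has complement S\A, so all elements are complemented.
Complemented elements: {}, {1}, {2}, {3}, {4}, {5}, ... (58 more)
Count: 64


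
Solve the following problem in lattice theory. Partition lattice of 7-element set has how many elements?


B(n) = number of set partitions of an n-element set.
B(n) satisfies the recurrence: B(n+1) = sum_k C(n,k)*B(k).
B(7) = 877


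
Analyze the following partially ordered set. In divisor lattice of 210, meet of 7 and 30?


In a divisor lattice, meet = gcd (greatest common divisor).
By Euclidean algorithm or factoring: gcd(7,30) = 1


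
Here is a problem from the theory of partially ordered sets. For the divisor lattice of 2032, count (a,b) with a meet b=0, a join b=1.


Complement pair (a,b): a meet b = bottom, a join b = top.
Here: gcd(a,b)=1 and lcm(a,b)=2032, i.e. a*b=2032 with a,b coprime.
Pairs found: (1,2032), (16,127), (127,16), (2032,1)
Total ordered pairs: 4


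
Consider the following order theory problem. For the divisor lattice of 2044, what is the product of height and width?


Height = length of longest chain minus 1; width = size of largest antichain.
A maximum chain: 1 | 73 | 511 | 1022 | 2044  (height 4).
A maximum antichain: {4, 14, 146, 511}  (width 4).
Product = 4 * 4 = 16


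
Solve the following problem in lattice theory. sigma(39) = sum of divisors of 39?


sigma(n) = sum of divisors.
Divisors of 39: [1, 3, 13, 39]
Sum = 56


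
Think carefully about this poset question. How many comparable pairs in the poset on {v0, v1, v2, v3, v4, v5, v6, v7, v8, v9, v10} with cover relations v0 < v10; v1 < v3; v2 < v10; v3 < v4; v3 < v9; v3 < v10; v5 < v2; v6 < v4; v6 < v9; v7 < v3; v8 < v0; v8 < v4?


A comparable pair {a,b} has a < b or b < a in the order.
Count unordered pairs where one element is strictly below the other.
Examples: {v0,v8}, {v0,v10}, {v1,v3}, {v1,v4}, ...
Total comparable pairs: 20


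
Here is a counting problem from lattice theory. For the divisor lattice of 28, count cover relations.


A cover relation a -< b holds when a < b with no c strictly between.
Cover relations:
  1 -< 2
  1 -< 7
  2 -< 4
  2 -< 14
  4 -< 28
  7 -< 14
  14 -< 28
Total: 7


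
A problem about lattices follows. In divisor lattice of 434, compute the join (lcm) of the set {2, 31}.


In a divisor lattice, join = lcm (least common multiple).
Compute lcm iteratively: start with first element, then lcm(current, next).
Elements: [2, 31]
lcm(2,31) = 62
Final lcm = 62


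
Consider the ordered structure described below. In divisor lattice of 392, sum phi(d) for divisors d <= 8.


Divisors of 392 up to 8: [1, 2, 4, 7, 8]
phi values: [1, 1, 2, 6, 4]
Sum = 14


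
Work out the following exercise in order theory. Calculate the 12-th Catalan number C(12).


C(n) = C(2n, n) / (n+1).
C(24, 12) = 2704156
C(12) = 2704156 / 13 = 208012


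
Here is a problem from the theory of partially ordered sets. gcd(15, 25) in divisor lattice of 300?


Meet=gcd.
gcd(15,25)=5


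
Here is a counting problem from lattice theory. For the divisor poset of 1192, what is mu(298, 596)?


In a divisor lattice, mu(a,b) = mu(b/a) where mu is the classical Mobius function.
b/a = 596/298 = 2
Prime factorization of 2: primes [2]
2 is squarefree with 1 prime factor(s), so mu(2) = (-1)^1 = -1


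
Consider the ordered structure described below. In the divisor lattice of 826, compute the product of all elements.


Divisors of 826: [1, 2, 7, 14, 59, 118, 413, 826]
Product = n^(d(n)/2) = 826^(8/2)
Product = 465500540176


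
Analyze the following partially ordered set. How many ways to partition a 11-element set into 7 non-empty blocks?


S(n,k) = k*S(n-1,k) + S(n-1,k-1).
S(10,7) = 5880, S(10,6) = 22827
S(11,7) = 7*5880 + 22827 = 41160 + 22827
S(11,7) = 63987


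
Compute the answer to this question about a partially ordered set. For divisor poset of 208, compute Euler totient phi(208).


phi(n) = n * prod_{p|n} (1 - 1/p).
Prime divisors of 208: [2, 13]
phi(208) = 208 * (1 - 1/2) * (1 - 1/13)
phi(208) = 96


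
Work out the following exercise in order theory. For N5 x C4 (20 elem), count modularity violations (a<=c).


Modular law: if a <= c then a v (b ^ c) = (a v b) ^ c.
Check all triples (a,b,c) with a <= c among 20 elements.
  e.g. a=(a,0), b=(c,0), c=(b,0): lhs=(a,0) != rhs=(b,0)
  e.g. a=(a,0), b=(c,1), c=(b,0): lhs=(a,0) != rhs=(b,0)
Total violating triples: 40


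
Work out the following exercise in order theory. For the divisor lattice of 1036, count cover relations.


A cover relation a -< b holds when a < b with no c strictly between.
Cover relations:
  1 -< 2
  1 -< 7
  1 -< 37
  2 -< 4
  2 -< 14
  2 -< 74
  4 -< 28
  4 -< 148
  ...12 more
Total: 20


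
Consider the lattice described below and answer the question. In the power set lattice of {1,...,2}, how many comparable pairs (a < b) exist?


A comparable pair {a,b} has a < b or b < a in the order.
Count unordered pairs where one element is strictly below the other.
Examples: {{},{1}}, {{},{2}}, {{},{1,2}}, {{1},{1,2}}, ...
Total comparable pairs: 5


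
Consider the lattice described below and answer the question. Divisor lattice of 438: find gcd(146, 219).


In a divisor lattice, meet = gcd (greatest common divisor).
By Euclidean algorithm or factoring: gcd(146,219) = 73


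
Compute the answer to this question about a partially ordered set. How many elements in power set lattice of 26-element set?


Power set = 2^n.
2^26 = 67108864


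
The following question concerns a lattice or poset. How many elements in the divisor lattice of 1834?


Divisors of 1834: [1, 2, 7, 14, 131, 262, 917, 1834]
Count: 8


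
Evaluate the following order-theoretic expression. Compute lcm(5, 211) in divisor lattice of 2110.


In a divisor lattice, join = lcm (least common multiple).
gcd(5,211) = 1
lcm(5,211) = 5*211/gcd = 1055/1 = 1055


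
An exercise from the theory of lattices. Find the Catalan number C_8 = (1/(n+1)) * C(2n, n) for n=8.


C(n) = C(2n, n) / (n+1).
C(16, 8) = 12870
C(8) = 12870 / 9 = 1430


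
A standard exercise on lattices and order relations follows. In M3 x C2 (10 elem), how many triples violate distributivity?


Distributive law: a ^ (b v c) = (a ^ b) v (a ^ c).
Check all 10^3 = 1000 ordered triples (a,b,c).
  e.g. a=(a1,0), b=(a2,0), c=(a3,0): lhs=(a1,0) != rhs=(0,0)
  e.g. a=(a1,0), b=(a2,0), c=(a3,1): lhs=(a1,0) != rhs=(0,0)
Total violating triples: 48


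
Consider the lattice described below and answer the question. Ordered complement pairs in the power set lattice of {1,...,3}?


Complement pair (a,b): a meet b = bottom, a join b = top.
Here: A intersect B = {} and A union B = {1,...,3}.
Pairs found: ({},{1,2,3}), ({1},{2,3}), ({2},{1,3}), ({3},{1,2}), ... (4 more)
Total ordered pairs: 8


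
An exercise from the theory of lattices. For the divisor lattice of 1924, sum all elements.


sigma(n) = sum of divisors.
Divisors of 1924: [1, 2, 4, 13, 26, 37, 52, 74, 148, 481, 962, 1924]
Sum = 3724


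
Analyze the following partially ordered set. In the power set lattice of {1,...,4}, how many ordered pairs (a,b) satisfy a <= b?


The order relation is {(a,b) : a <= b}, reflexive so it includes (a,a).
Examples: ({},{}), ({},{1,2}), ({},{1,2,3}), ({},{1,2,3,4}), ({},{1,2,4}), ...
Total ordered pairs: 81


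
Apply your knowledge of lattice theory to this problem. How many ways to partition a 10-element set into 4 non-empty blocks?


S(n,k) = k*S(n-1,k) + S(n-1,k-1).
S(9,4) = 7770, S(9,3) = 3025
S(10,4) = 4*7770 + 3025 = 31080 + 3025
S(10,4) = 34105


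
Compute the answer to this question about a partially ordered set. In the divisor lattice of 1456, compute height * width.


Height = length of longest chain minus 1; width = size of largest antichain.
A maximum chain: 1 | 13 | 91 | 182 | 364 | 728 | 1456  (height 6).
A maximum antichain: {4, 14, 26, 91}  (width 4).
Product = 6 * 4 = 24


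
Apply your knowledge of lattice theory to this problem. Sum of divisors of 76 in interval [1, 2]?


Interval [1,2] in divisors of 76: [1, 2]
Sum = 3


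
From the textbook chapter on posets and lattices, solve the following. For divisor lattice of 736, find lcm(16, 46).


In a divisor lattice, join = lcm (least common multiple).
Compute lcm iteratively: start with first element, then lcm(current, next).
Elements: [16, 46]
lcm(16,46) = 368
Final lcm = 368


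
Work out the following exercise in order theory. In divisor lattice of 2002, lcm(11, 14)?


Join=lcm.
gcd(11,14)=1
lcm=154


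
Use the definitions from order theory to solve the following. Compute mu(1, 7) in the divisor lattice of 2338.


In a divisor lattice, mu(a,b) = mu(b/a) where mu is the classical Mobius function.
b/a = 7/1 = 7
Prime factorization of 7: primes [7]
7 is squarefree with 1 prime factor(s), so mu(7) = (-1)^1 = -1


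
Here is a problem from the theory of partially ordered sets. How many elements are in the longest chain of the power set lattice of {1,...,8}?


A chain is a totally ordered subset; we count the number of elements in a maximum chain.
Compute, for each element x, the size of the longest chain ending at x:
  {}: 1
  {1}: 2
  {2}: 2
  {3}: 2
  {4}: 2
  {5}: 2
  ...
A maximum chain: {} < {1} < {1,2} < {1,2,3} < {1,2,3,4} < {1,2,3,4,5} < {1,2,3,4,5,6} < {1,2,3,4,5,6,7} < {1,2,3,4,5,6,7,8}
Number of elements in the longest chain: 9


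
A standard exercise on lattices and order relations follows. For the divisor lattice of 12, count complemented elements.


An element a is complemented if some b has a meet b = bottom, a join b = top.
a is complemented iff gcd(a, n/a)=1, i.e. a is a unitary divisor of 12.
Complemented elements: 1, 3, 4, 12
Count: 4


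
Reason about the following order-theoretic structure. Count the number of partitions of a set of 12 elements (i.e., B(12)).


B(n) = number of set partitions of an n-element set.
B(n) satisfies the recurrence: B(n+1) = sum_k C(n,k)*B(k).
B(12) = 4213597


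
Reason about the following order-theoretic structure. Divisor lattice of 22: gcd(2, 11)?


Meet=gcd.
gcd(2,11)=1


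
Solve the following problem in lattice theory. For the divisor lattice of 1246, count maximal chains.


A maximal chain goes from the minimum element to a maximal element via cover relations.
Counting all min-to-max paths in the cover graph.
Total maximal chains: 6


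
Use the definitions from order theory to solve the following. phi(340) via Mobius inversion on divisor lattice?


phi(n) = n * prod_{p|n} (1 - 1/p).
Prime divisors of 340: [2, 5, 17]
phi(340) = 340 * (1 - 1/2) * (1 - 1/5) * (1 - 1/17)
phi(340) = 128


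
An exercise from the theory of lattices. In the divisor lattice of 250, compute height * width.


Height = length of longest chain minus 1; width = size of largest antichain.
A maximum chain: 1 | 5 | 25 | 125 | 250  (height 4).
A maximum antichain: {2, 5}  (width 2).
Product = 4 * 2 = 8


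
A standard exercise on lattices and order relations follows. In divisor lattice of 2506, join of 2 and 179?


In a divisor lattice, join = lcm (least common multiple).
gcd(2,179) = 1
lcm(2,179) = 2*179/gcd = 358/1 = 358


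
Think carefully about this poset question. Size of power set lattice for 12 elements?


Power set = 2^n.
2^12 = 4096


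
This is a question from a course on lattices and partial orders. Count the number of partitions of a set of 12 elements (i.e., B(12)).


B(n) = number of set partitions of an n-element set.
B(n) satisfies the recurrence: B(n+1) = sum_k C(n,k)*B(k).
B(12) = 4213597


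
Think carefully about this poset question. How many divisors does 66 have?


Divisors of 66: [1, 2, 3, 6, 11, 22, 33, 66]
Count: 8


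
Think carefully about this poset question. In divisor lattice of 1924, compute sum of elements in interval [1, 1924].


Interval [1,1924] in divisors of 1924: [1, 2, 4, 13, 26, 37, 52, 74, 148, 481, 962, 1924]
Sum = 3724


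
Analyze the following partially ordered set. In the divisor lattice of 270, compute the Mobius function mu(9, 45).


In a divisor lattice, mu(a,b) = mu(b/a) where mu is the classical Mobius function.
b/a = 45/9 = 5
Prime factorization of 5: primes [5]
5 is squarefree with 1 prime factor(s), so mu(5) = (-1)^1 = -1


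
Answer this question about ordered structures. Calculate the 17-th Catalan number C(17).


C(n) = C(2n, n) / (n+1).
C(34, 17) = 2333606220
C(17) = 2333606220 / 18 = 129644790


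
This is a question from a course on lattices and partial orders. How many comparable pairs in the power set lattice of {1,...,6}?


A comparable pair {a,b} has a < b or b < a in the order.
Count unordered pairs where one element is strictly below the other.
Examples: {{},{1}}, {{},{2}}, {{},{3}}, {{},{4}}, ...
Total comparable pairs: 665


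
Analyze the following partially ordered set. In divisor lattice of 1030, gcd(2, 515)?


Meet=gcd.
gcd(2,515)=1


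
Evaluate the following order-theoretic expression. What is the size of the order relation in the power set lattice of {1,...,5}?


The order relation is {(a,b) : a <= b}, reflexive so it includes (a,a).
Examples: ({},{}), ({},{1,2}), ({},{1,2,3}), ({},{1,2,3,4}), ({},{1,2,3,4,5}), ...
Total ordered pairs: 243


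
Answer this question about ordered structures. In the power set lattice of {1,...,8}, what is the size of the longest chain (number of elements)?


A chain is a totally ordered subset; we count the number of elements in a maximum chain.
Compute, for each element x, the size of the longest chain ending at x:
  {}: 1
  {1}: 2
  {2}: 2
  {3}: 2
  {4}: 2
  {5}: 2
  ...
A maximum chain: {} < {1} < {1,2} < {1,2,3} < {1,2,3,4} < {1,2,3,4,5} < {1,2,3,4,5,6} < {1,2,3,4,5,6,7} < {1,2,3,4,5,6,7,8}
Number of elements in the longest chain: 9


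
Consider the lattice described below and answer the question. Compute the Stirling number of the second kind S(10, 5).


S(n,k) = k*S(n-1,k) + S(n-1,k-1).
S(9,5) = 6951, S(9,4) = 7770
S(10,5) = 5*6951 + 7770 = 34755 + 7770
S(10,5) = 42525


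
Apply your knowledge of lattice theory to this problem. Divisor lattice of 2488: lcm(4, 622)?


Join=lcm.
gcd(4,622)=2
lcm=1244


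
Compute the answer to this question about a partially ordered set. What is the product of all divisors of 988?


Divisors of 988: [1, 2, 4, 13, 19, 26, 38, 52, 76, 247, 494, 988]
Product = n^(d(n)/2) = 988^(12/2)
Product = 930125749549993984


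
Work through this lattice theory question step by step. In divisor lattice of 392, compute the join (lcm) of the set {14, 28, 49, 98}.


In a divisor lattice, join = lcm (least common multiple).
Compute lcm iteratively: start with first element, then lcm(current, next).
Elements: [14, 28, 49, 98]
lcm(14,28) = 28
lcm(28,49) = 196
lcm(196,98) = 196
Final lcm = 196


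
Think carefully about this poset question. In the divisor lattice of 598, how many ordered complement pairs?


Complement pair (a,b): a meet b = bottom, a join b = top.
Here: gcd(a,b)=1 and lcm(a,b)=598, i.e. a*b=598 with a,b coprime.
Pairs found: (1,598), (2,299), (13,46), (23,26), ... (4 more)
Total ordered pairs: 8


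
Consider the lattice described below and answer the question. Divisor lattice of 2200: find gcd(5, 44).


In a divisor lattice, meet = gcd (greatest common divisor).
By Euclidean algorithm or factoring: gcd(5,44) = 1


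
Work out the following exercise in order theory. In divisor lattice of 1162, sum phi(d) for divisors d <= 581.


Divisors of 1162 up to 581: [1, 2, 7, 14, 83, 166, 581]
phi values: [1, 1, 6, 6, 82, 82, 492]
Sum = 670


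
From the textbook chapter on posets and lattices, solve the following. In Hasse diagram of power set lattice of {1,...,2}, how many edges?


A cover relation a -< b holds when a < b with no c strictly between.
Cover relations:
  {} -< {1}
  {} -< {2}
  {1} -< {1,2}
  {2} -< {1,2}
Total: 4


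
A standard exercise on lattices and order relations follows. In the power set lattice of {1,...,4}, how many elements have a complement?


An element a is complemented if some b has a meet b = bottom, a join b = top.
every subset A has complement S\A, so all elements are complemented.
Complemented elements: {}, {1}, {2}, {3}, {4}, {1,2}, ... (10 more)
Count: 16


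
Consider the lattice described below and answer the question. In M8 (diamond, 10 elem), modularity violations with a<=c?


Modular law: if a <= c then a v (b ^ c) = (a v b) ^ c.
Check all triples (a,b,c) with a <= c among 10 elements.
This lattice is modular (diamonds M_m and their chain-products are modular).
Total violating triples: 0


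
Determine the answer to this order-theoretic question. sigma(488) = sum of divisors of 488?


sigma(n) = sum of divisors.
Divisors of 488: [1, 2, 4, 8, 61, 122, 244, 488]
Sum = 930


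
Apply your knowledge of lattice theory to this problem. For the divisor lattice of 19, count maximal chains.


A maximal chain goes from the minimum element to a maximal element via cover relations.
Counting all min-to-max paths in the cover graph.
Total maximal chains: 1


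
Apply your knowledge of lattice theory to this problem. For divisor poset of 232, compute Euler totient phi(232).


phi(n) = n * prod_{p|n} (1 - 1/p).
Prime divisors of 232: [2, 29]
phi(232) = 232 * (1 - 1/2) * (1 - 1/29)
phi(232) = 112


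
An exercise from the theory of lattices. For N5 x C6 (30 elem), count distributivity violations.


Distributive law: a ^ (b v c) = (a ^ b) v (a ^ c).
Check all 30^3 = 27000 ordered triples (a,b,c).
  e.g. a=(b,0), b=(a,0), c=(c,0): lhs=(b,0) != rhs=(a,0)
  e.g. a=(b,0), b=(a,0), c=(c,1): lhs=(b,0) != rhs=(a,0)
Total violating triples: 432


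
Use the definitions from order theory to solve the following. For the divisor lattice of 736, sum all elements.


sigma(n) = sum of divisors.
Divisors of 736: [1, 2, 4, 8, 16, 23, 32, 46, 92, 184, 368, 736]
Sum = 1512


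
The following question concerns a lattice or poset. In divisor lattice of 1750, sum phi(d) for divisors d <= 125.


Divisors of 1750 up to 125: [1, 2, 5, 7, 10, 14, 25, 35, 50, 70, 125]
phi values: [1, 1, 4, 6, 4, 6, 20, 24, 20, 24, 100]
Sum = 210


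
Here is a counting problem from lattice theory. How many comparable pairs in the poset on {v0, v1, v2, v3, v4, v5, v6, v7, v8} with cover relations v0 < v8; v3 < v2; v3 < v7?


A comparable pair {a,b} has a < b or b < a in the order.
Count unordered pairs where one element is strictly below the other.
Examples: {v0,v8}, {v2,v3}, {v3,v7}
Total comparable pairs: 3


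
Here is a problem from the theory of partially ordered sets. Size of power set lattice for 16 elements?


Power set = 2^n.
2^16 = 65536


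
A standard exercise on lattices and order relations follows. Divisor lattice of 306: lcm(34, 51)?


Join=lcm.
gcd(34,51)=17
lcm=102


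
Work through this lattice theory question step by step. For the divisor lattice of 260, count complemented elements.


An element a is complemented if some b has a meet b = bottom, a join b = top.
a is complemented iff gcd(a, n/a)=1, i.e. a is a unitary divisor of 260.
Complemented elements: 1, 4, 5, 13, 20, 52, ... (2 more)
Count: 8


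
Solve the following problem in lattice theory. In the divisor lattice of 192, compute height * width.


Height = length of longest chain minus 1; width = size of largest antichain.
A maximum chain: 1 | 3 | 6 | 12 | 24 | 48 | 96 | 192  (height 7).
A maximum antichain: {2, 3}  (width 2).
Product = 7 * 2 = 14


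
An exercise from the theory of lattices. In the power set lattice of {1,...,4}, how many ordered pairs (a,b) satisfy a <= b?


The order relation is {(a,b) : a <= b}, reflexive so it includes (a,a).
Examples: ({},{}), ({},{1,2}), ({},{1,2,3}), ({},{1,2,3,4}), ({},{1,2,4}), ...
Total ordered pairs: 81


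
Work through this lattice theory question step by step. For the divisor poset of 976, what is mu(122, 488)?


In a divisor lattice, mu(a,b) = mu(b/a) where mu is the classical Mobius function.
b/a = 488/122 = 4
Prime factorization of 4: primes [2]
4 is not squarefree, so mu(4) = 0


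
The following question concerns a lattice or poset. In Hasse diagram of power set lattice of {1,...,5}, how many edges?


A cover relation a -< b holds when a < b with no c strictly between.
Cover relations:
  {} -< {1}
  {} -< {2}
  {} -< {3}
  {} -< {4}
  {} -< {5}
  {1} -< {1,2}
  {1} -< {1,3}
  {1} -< {1,4}
  ...72 more
Total: 80


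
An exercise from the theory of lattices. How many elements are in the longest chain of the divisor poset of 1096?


A chain is a totally ordered subset; we count the number of elements in a maximum chain.
Compute, for each element x, the size of the longest chain ending at x:
  1: 1
  2: 2
  137: 2
  4: 3
  8: 4
  274: 3
  ...
A maximum chain: 1 < 2 < 4 < 8 < 1096
Number of elements in the longest chain: 5


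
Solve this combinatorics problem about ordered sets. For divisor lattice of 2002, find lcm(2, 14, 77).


In a divisor lattice, join = lcm (least common multiple).
Compute lcm iteratively: start with first element, then lcm(current, next).
Elements: [2, 14, 77]
lcm(2,14) = 14
lcm(14,77) = 154
Final lcm = 154


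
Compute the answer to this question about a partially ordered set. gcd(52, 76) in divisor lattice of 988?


Meet=gcd.
gcd(52,76)=4


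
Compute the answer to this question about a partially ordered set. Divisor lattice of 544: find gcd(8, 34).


In a divisor lattice, meet = gcd (greatest common divisor).
By Euclidean algorithm or factoring: gcd(8,34) = 2


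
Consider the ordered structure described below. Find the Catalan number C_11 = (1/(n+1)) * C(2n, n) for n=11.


C(n) = C(2n, n) / (n+1).
C(22, 11) = 705432
C(11) = 705432 / 12 = 58786


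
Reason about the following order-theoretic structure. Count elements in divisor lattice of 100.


Divisors of 100: [1, 2, 4, 5, 10, 20, 25, 50, 100]
Count: 9


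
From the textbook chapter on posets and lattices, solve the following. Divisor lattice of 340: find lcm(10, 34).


In a divisor lattice, join = lcm (least common multiple).
gcd(10,34) = 2
lcm(10,34) = 10*34/gcd = 340/2 = 170


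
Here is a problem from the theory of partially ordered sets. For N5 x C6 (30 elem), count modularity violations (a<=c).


Modular law: if a <= c then a v (b ^ c) = (a v b) ^ c.
Check all triples (a,b,c) with a <= c among 30 elements.
  e.g. a=(a,0), b=(c,0), c=(b,0): lhs=(a,0) != rhs=(b,0)
  e.g. a=(a,0), b=(c,1), c=(b,0): lhs=(a,0) != rhs=(b,0)
Total violating triples: 126


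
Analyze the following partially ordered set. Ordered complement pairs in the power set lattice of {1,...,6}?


Complement pair (a,b): a meet b = bottom, a join b = top.
Here: A intersect B = {} and A union B = {1,...,6}.
Pairs found: ({},{1,2,3,4,5,6}), ({1},{2,3,4,5,6}), ({2},{1,3,4,5,6}), ({3},{1,2,4,5,6}), ... (60 more)
Total ordered pairs: 64


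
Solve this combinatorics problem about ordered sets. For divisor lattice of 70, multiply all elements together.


Divisors of 70: [1, 2, 5, 7, 10, 14, 35, 70]
Product = n^(d(n)/2) = 70^(8/2)
Product = 24010000


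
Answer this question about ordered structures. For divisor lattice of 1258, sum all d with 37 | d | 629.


Interval [37,629] in divisors of 1258: [37, 629]
Sum = 666


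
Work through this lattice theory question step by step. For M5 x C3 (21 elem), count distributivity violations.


Distributive law: a ^ (b v c) = (a ^ b) v (a ^ c).
Check all 21^3 = 9261 ordered triples (a,b,c).
  e.g. a=(a1,0), b=(a2,0), c=(a3,0): lhs=(a1,0) != rhs=(0,0)
  e.g. a=(a1,0), b=(a2,0), c=(a3,1): lhs=(a1,0) != rhs=(0,0)
Total violating triples: 1620


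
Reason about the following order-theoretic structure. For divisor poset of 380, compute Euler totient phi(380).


phi(n) = n * prod_{p|n} (1 - 1/p).
Prime divisors of 380: [2, 5, 19]
phi(380) = 380 * (1 - 1/2) * (1 - 1/5) * (1 - 1/19)
phi(380) = 144


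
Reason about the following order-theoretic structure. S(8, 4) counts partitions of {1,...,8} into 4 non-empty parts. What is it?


S(n,k) = k*S(n-1,k) + S(n-1,k-1).
S(7,4) = 350, S(7,3) = 301
S(8,4) = 4*350 + 301 = 1400 + 301
S(8,4) = 1701


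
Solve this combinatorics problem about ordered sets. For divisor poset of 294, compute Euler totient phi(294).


phi(n) = n * prod_{p|n} (1 - 1/p).
Prime divisors of 294: [2, 3, 7]
phi(294) = 294 * (1 - 1/2) * (1 - 1/3) * (1 - 1/7)
phi(294) = 84


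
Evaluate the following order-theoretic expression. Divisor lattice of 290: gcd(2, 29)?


Meet=gcd.
gcd(2,29)=1


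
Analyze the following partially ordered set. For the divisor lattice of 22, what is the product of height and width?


Height = length of longest chain minus 1; width = size of largest antichain.
A maximum chain: 1 | 11 | 22  (height 2).
A maximum antichain: {2, 11}  (width 2).
Product = 2 * 2 = 4


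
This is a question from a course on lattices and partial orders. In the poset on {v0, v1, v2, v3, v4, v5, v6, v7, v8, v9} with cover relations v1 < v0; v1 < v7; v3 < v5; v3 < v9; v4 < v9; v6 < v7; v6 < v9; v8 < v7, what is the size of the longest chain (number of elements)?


A chain is a totally ordered subset; we count the number of elements in a maximum chain.
Compute, for each element x, the size of the longest chain ending at x:
  v1: 1
  v2: 1
  v3: 1
  v4: 1
  v6: 1
  v8: 1
  ...
A maximum chain: v1 < v0
Number of elements in the longest chain: 2


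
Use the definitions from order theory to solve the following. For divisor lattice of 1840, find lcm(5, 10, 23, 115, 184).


In a divisor lattice, join = lcm (least common multiple).
Compute lcm iteratively: start with first element, then lcm(current, next).
Elements: [5, 10, 23, 115, 184]
lcm(5,10) = 10
lcm(10,23) = 230
lcm(230,115) = 230
lcm(230,184) = 920
Final lcm = 920


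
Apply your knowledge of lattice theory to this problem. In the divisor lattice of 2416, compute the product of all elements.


Divisors of 2416: [1, 2, 4, 8, 16, 151, 302, 604, 1208, 2416]
Product = n^(d(n)/2) = 2416^(10/2)
Product = 82316074157080576


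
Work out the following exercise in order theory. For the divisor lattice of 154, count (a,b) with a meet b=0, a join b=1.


Complement pair (a,b): a meet b = bottom, a join b = top.
Here: gcd(a,b)=1 and lcm(a,b)=154, i.e. a*b=154 with a,b coprime.
Pairs found: (1,154), (2,77), (7,22), (11,14), ... (4 more)
Total ordered pairs: 8


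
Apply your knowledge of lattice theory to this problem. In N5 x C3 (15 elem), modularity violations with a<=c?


Modular law: if a <= c then a v (b ^ c) = (a v b) ^ c.
Check all triples (a,b,c) with a <= c among 15 elements.
  e.g. a=(a,0), b=(c,0), c=(b,0): lhs=(a,0) != rhs=(b,0)
  e.g. a=(a,0), b=(c,1), c=(b,0): lhs=(a,0) != rhs=(b,0)
Total violating triples: 18


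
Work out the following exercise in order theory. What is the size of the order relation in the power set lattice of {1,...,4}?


The order relation is {(a,b) : a <= b}, reflexive so it includes (a,a).
Examples: ({},{}), ({},{1,2}), ({},{1,2,3}), ({},{1,2,3,4}), ({},{1,2,4}), ...
Total ordered pairs: 81


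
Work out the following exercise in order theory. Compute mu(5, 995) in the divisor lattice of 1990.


In a divisor lattice, mu(a,b) = mu(b/a) where mu is the classical Mobius function.
b/a = 995/5 = 199
Prime factorization of 199: primes [199]
199 is squarefree with 1 prime factor(s), so mu(199) = (-1)^1 = -1


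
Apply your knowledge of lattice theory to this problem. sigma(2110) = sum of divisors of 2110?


sigma(n) = sum of divisors.
Divisors of 2110: [1, 2, 5, 10, 211, 422, 1055, 2110]
Sum = 3816


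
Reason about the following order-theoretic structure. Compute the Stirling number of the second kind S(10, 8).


S(n,k) = k*S(n-1,k) + S(n-1,k-1).
S(9,8) = 36, S(9,7) = 462
S(10,8) = 8*36 + 462 = 288 + 462
S(10,8) = 750


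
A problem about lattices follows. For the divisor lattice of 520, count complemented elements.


An element a is complemented if some b has a meet b = bottom, a join b = top.
a is complemented iff gcd(a, n/a)=1, i.e. a is a unitary divisor of 520.
Complemented elements: 1, 5, 8, 13, 40, 65, ... (2 more)
Count: 8


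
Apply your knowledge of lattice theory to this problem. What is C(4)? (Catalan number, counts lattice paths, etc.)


C(n) = C(2n, n) / (n+1).
C(8, 4) = 70
C(4) = 70 / 5 = 14


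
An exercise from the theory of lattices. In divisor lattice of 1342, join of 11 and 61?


In a divisor lattice, join = lcm (least common multiple).
gcd(11,61) = 1
lcm(11,61) = 11*61/gcd = 671/1 = 671


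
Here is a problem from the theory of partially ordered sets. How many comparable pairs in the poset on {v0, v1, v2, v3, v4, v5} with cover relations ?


A comparable pair {a,b} has a < b or b < a in the order.
Count unordered pairs where one element is strictly below the other.
Total comparable pairs: 0


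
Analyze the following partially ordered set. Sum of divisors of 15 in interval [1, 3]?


Interval [1,3] in divisors of 15: [1, 3]
Sum = 4


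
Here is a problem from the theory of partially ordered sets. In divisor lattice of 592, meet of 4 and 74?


In a divisor lattice, meet = gcd (greatest common divisor).
By Euclidean algorithm or factoring: gcd(4,74) = 2


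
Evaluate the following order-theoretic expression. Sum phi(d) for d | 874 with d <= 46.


Divisors of 874 up to 46: [1, 2, 19, 23, 38, 46]
phi values: [1, 1, 18, 22, 18, 22]
Sum = 82


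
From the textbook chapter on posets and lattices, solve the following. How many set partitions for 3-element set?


B(n) = number of set partitions of an n-element set.
B(n) satisfies the recurrence: B(n+1) = sum_k C(n,k)*B(k).
B(3) = 5


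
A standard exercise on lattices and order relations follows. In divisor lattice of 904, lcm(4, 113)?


Join=lcm.
gcd(4,113)=1
lcm=452


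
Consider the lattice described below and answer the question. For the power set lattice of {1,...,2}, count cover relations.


A cover relation a -< b holds when a < b with no c strictly between.
Cover relations:
  {} -< {1}
  {} -< {2}
  {1} -< {1,2}
  {2} -< {1,2}
Total: 4


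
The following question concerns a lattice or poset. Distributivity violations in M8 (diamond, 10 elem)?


Distributive law: a ^ (b v c) = (a ^ b) v (a ^ c).
Check all 10^3 = 1000 ordered triples (a,b,c).
  e.g. a=a1, b=a2, c=a3: lhs=a1 != rhs=0
  e.g. a=a1, b=a2, c=a4: lhs=a1 != rhs=0
Total violating triples: 336


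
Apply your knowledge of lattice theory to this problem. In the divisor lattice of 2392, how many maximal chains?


A maximal chain goes from the minimum element to a maximal element via cover relations.
Counting all min-to-max paths in the cover graph.
Total maximal chains: 20


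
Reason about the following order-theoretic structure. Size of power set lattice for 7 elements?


Power set = 2^n.
2^7 = 128


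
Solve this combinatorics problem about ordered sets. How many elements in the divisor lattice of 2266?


Divisors of 2266: [1, 2, 11, 22, 103, 206, 1133, 2266]
Count: 8


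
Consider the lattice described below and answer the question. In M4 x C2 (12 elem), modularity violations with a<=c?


Modular law: if a <= c then a v (b ^ c) = (a v b) ^ c.
Check all triples (a,b,c) with a <= c among 12 elements.
This lattice is modular (diamonds M_m and their chain-products are modular).
Total violating triples: 0
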